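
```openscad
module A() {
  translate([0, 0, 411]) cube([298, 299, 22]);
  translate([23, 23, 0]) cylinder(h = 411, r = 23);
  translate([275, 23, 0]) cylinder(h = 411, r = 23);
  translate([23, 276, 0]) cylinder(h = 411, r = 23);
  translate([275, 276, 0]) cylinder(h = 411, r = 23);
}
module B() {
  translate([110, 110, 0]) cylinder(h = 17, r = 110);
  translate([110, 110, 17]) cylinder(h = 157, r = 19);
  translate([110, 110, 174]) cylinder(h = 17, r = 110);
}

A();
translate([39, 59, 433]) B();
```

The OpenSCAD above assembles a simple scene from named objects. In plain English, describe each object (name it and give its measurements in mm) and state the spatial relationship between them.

A is a simple wooden stool: a rectangular seat 298 mm (x) by 299 mm (y), 22 mm thick, top face at z = 433 mm, on four round legs, each 46 mm in diameter. The legs rest on z = 0, each leg's axis is inset half a diameter from the nearest pair of seat edges (so the leg's bounding box is flush with the corner).

B is a spool: two coaxial disc flanges of radius 110 mm and thickness 17 mm, joined by a core cylinder of radius 19 mm and height 157 mm. The lower flange rests on z = 0 and the three cylinders share a vertical axis.

The spool is on top of the stool.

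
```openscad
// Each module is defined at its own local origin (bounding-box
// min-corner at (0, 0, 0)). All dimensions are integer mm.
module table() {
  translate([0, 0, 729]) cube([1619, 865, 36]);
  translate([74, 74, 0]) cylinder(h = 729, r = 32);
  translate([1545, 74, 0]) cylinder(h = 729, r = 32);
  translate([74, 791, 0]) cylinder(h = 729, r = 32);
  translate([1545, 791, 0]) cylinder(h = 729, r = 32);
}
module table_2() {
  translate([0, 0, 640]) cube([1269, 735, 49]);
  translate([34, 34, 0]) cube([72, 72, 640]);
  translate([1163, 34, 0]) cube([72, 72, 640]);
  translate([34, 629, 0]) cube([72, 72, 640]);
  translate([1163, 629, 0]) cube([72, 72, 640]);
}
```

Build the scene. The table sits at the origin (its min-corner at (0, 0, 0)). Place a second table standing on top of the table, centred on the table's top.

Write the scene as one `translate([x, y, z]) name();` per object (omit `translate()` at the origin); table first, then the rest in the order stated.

table();
translate([175, 65, 765]) table_2();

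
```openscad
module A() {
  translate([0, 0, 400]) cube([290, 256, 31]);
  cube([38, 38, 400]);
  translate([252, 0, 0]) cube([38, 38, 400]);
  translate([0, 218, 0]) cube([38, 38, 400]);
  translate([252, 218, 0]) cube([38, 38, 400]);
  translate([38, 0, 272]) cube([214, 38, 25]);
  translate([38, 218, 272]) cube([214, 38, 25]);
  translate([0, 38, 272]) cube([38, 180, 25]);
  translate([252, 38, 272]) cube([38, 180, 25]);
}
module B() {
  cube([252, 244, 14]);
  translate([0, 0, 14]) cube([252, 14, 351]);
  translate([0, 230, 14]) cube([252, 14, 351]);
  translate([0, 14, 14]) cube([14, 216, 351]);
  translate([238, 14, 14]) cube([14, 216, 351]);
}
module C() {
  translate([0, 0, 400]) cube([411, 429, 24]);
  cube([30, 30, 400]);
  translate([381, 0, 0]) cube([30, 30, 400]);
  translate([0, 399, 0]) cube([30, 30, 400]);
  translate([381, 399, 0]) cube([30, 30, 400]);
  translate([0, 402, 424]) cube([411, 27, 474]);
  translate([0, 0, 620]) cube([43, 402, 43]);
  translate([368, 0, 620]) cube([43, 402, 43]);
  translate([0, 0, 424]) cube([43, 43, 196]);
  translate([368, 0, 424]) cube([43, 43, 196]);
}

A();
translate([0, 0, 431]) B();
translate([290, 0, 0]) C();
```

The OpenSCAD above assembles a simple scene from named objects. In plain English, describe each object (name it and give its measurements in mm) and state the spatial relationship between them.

A is a four-legged stool. The seat is 290×256 mm, 31 mm thick, top at z = 431 mm. It stands on four square legs, each 38×38 mm in cross-section, from z = 0 to the seat underside, each flush with a corner of the seat. Four stretchers, 38 mm wide and 25 mm tall, connect adjacent legs with their undersides at z = 272 mm, each running between the inner faces of the legs it joins and aligned with the legs' outer faces on the other axis.

B is an open storage box with external size 252×244×365 mm and wall thickness 14 mm (the base is also 14 mm thick). The base covers the whole footprint; the four walls stand on the base, with the y-facing walls full-width and the x-facing walls fitting between their inner faces.

C is a chair: 411×429 mm seat, 24 mm thick, top at z = 424 mm, on four 30 mm square corner legs flush with the seat edges. A 27 mm thick backrest slab spans the full seat width, extending 474 mm above the seat top, its back face flush with the seat's +y edge. Two armrests of 43×43 mm section run along each side from the seat's front edge to the front of the backrest, top faces 239 mm above the seat top and outer faces flush with the seat's x-edges; a 43×43 mm post under the front of each armrest stands on the seat at the front corner.

The open box is on top of the stool. The chair is against the stool's +x side, with their −y faces flush.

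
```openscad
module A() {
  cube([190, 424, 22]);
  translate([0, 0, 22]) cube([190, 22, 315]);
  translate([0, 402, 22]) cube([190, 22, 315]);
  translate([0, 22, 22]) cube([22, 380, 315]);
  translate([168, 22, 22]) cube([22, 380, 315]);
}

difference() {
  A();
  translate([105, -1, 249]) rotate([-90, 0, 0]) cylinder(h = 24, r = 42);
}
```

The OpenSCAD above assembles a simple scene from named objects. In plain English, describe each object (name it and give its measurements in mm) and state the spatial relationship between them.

A is an open storage box with external size 190×424×337 mm and wall thickness 22 mm (the base is also 22 mm thick). The base covers the whole footprint; the four walls stand on the base, with the y-facing walls full-width and the x-facing walls fitting between their inner faces.

The open box has a circular hole of radius 42 mm through its front wall, centred at (x = 105, z = 249).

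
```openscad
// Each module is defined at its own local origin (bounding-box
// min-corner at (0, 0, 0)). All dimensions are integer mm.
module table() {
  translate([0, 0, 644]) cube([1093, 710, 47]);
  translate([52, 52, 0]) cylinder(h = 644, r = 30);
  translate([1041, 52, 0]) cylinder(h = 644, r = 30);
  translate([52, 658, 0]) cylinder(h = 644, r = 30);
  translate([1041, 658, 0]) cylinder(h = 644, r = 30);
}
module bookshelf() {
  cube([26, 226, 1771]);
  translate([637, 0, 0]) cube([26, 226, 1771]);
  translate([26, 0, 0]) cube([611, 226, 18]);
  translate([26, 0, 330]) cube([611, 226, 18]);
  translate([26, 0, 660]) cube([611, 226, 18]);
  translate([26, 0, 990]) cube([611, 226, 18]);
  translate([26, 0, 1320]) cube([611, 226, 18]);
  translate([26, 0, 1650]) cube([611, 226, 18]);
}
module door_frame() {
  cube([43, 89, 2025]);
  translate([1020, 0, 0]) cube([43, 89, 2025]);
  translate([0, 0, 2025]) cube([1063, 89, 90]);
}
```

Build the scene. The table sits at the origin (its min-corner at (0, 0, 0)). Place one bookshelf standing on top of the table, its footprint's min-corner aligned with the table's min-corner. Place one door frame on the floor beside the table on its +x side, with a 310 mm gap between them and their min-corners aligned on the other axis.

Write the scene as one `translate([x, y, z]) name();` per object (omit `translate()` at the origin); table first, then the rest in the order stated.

table();
translate([0, 0, 691]) bookshelf();
translate([1403, 0, 0]) door_frame();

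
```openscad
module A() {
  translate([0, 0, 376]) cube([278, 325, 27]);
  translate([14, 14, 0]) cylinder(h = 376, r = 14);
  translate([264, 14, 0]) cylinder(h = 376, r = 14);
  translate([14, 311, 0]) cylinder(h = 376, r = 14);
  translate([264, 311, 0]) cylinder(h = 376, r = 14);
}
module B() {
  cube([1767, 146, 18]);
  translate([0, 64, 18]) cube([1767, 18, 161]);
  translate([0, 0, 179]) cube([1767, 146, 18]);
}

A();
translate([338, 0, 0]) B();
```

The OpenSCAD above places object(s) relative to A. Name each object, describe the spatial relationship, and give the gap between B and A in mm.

The I-beam's nearest face is 60 mm from the stool's +x face.

A is a stool. B is an I-beam. The I-beam is on the floor beside the stool on its +x side. The gap between the I-beam and the stool is 60 mm.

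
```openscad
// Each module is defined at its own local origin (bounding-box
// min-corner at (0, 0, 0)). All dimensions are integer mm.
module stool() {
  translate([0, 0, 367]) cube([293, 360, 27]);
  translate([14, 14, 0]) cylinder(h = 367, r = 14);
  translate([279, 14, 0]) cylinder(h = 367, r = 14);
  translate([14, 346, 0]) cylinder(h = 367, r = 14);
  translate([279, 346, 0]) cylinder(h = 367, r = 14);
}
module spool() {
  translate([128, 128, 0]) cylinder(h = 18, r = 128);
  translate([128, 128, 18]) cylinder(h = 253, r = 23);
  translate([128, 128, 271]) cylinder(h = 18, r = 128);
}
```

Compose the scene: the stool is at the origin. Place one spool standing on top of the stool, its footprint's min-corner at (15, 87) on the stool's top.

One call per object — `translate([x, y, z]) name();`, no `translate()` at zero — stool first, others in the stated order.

stool();
translate([15, 87, 394]) spool();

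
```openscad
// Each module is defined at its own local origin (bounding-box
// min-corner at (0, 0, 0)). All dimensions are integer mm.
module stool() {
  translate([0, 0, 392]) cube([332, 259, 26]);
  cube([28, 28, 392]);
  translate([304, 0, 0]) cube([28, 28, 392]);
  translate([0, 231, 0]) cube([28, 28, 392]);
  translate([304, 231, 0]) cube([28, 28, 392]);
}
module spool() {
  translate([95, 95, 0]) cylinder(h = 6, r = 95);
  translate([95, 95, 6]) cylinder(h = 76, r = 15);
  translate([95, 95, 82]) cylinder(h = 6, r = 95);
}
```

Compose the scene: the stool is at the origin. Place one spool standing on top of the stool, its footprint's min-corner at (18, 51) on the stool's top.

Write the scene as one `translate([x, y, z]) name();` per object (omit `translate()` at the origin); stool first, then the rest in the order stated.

stool();
translate([18, 51, 418]) spool();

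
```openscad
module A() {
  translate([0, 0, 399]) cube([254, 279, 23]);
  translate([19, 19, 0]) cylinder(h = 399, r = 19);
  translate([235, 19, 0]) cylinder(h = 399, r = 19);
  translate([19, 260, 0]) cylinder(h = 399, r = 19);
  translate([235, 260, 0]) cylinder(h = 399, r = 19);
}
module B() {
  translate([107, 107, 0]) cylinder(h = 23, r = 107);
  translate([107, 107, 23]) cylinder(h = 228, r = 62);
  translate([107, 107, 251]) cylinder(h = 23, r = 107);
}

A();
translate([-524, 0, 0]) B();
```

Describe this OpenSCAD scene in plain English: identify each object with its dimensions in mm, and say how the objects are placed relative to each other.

A is a simple wooden stool: a rectangular seat 254 mm (x) by 279 mm (y), 23 mm thick, top face at z = 422 mm, on four round legs, each 38 mm in diameter. The legs rest on z = 0, each leg's axis is inset half a diameter from the nearest pair of seat edges (so the leg's bounding box is flush with the corner).

B is a spool: two coaxial disc flanges of radius 107 mm and thickness 23 mm, joined by a core cylinder of radius 62 mm and height 228 mm. The lower flange rests on z = 0 and the three cylinders share a vertical axis.

The spool is on the floor beside the stool on its −x side.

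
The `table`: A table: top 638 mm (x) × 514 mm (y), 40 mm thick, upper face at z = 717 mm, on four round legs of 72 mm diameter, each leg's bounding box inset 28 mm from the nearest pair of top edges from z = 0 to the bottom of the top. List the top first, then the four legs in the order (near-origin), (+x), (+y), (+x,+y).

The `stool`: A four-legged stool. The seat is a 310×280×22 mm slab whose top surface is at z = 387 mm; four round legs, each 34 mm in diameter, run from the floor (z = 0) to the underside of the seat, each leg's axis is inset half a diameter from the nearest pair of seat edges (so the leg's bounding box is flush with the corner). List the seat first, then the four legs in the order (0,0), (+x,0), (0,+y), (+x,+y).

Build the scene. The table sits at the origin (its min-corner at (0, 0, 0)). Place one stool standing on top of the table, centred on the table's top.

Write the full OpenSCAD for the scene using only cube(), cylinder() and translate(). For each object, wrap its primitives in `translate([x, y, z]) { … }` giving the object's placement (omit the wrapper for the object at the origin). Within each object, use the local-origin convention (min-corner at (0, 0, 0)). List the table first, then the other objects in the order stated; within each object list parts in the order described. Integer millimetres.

translate([0, 0, 677]) cube([638, 514, 40]);
translate([64, 64, 0]) cylinder(h = 677, r = 36);
translate([574, 64, 0]) cylinder(h = 677, r = 36);
translate([64, 450, 0]) cylinder(h = 677, r = 36);
translate([574, 450, 0]) cylinder(h = 677, r = 36);
translate([164, 117, 717]) {
  translate([0, 0, 365]) cube([310, 280, 22]);
  translate([17, 17, 0]) cylinder(h = 365, r = 17);
  translate([293, 17, 0]) cylinder(h = 365, r = 17);
  translate([17, 263, 0]) cylinder(h = 365, r = 17);
  translate([293, 263, 0]) cylinder(h = 365, r = 17);
}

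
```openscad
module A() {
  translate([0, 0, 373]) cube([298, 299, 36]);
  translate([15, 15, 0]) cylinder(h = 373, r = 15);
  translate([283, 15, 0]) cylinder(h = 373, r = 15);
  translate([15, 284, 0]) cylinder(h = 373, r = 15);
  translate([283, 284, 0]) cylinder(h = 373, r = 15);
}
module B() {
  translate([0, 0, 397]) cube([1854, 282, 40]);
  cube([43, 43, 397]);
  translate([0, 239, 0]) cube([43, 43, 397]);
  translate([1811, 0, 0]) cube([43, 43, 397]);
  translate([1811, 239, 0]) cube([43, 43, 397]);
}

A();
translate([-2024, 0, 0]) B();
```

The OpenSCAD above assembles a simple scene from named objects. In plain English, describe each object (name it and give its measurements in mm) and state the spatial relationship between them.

A is a four-legged stool. The seat is 298×299 mm, 36 mm thick, top at z = 409 mm. It stands on four round legs, each 30 mm in diameter, from z = 0 to the seat underside, each leg's axis is inset half a diameter from the nearest pair of seat edges (so the leg's bounding box is flush with the corner).

B is a long wooden bench with a 1854 mm (x) × 282 mm (y) seat, 40 mm thick, its top surface 437 mm above the floor. Four 43 mm square legs at the seat corners, flush with the edges, run from z = 0 to the seat underside.

The bench is on the floor beside the stool on its −x side.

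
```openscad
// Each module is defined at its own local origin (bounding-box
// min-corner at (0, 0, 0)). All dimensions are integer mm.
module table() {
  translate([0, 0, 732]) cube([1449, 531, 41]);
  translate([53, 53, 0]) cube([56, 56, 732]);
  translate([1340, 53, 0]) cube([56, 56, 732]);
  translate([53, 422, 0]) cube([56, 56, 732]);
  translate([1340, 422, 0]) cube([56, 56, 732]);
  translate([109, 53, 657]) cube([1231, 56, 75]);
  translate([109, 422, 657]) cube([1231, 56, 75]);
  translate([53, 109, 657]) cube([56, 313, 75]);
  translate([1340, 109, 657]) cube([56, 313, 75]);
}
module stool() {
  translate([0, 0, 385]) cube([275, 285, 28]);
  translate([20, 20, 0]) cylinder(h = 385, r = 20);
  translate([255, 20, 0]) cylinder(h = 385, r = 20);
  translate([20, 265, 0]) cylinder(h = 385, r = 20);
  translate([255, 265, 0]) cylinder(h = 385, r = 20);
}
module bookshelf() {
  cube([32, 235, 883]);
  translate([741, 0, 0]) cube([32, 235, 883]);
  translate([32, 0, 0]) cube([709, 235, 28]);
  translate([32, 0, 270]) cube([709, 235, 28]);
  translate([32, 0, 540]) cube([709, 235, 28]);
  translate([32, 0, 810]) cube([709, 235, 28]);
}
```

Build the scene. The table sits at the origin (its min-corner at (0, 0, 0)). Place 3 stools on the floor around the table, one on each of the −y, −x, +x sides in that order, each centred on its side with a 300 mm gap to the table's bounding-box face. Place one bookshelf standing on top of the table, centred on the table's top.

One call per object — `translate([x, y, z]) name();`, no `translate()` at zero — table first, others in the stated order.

table();
translate([587, -585, 0]) stool();
translate([-575, 123, 0]) stool();
translate([1749, 123, 0]) stool();
translate([338, 148, 773]) bookshelf();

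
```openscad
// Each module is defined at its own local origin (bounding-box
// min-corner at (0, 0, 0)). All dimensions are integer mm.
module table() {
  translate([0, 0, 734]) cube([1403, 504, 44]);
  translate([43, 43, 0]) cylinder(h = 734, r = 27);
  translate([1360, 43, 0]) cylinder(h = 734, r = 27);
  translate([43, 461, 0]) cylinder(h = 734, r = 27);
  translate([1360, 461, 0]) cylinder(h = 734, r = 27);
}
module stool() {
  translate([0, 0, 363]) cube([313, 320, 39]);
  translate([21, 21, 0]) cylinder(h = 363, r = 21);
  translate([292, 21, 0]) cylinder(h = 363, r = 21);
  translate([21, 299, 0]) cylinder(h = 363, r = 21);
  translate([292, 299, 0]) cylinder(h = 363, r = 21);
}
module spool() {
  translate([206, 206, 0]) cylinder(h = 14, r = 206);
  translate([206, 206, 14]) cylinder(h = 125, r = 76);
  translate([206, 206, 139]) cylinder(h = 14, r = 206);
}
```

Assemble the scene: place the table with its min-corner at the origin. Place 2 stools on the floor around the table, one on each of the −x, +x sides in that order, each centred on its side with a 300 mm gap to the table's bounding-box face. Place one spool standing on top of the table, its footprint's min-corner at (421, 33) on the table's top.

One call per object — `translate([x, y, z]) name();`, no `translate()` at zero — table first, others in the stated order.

table();
translate([-613, 92, 0]) stool();
translate([1703, 92, 0]) stool();
translate([421, 33, 778]) spool();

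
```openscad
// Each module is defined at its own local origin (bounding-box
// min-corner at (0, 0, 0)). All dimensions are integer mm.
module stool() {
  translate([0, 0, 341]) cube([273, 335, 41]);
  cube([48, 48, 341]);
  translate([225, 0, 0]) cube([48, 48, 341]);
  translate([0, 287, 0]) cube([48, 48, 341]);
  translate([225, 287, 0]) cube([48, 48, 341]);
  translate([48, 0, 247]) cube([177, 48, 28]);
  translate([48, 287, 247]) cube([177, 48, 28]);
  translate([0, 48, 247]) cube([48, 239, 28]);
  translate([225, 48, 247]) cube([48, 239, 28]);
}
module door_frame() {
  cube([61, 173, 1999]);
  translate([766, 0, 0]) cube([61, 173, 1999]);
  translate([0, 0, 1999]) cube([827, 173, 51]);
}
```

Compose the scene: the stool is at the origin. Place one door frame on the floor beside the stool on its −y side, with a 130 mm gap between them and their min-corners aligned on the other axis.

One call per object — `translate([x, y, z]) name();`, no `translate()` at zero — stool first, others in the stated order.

stool();
translate([0, -303, 0]) door_frame();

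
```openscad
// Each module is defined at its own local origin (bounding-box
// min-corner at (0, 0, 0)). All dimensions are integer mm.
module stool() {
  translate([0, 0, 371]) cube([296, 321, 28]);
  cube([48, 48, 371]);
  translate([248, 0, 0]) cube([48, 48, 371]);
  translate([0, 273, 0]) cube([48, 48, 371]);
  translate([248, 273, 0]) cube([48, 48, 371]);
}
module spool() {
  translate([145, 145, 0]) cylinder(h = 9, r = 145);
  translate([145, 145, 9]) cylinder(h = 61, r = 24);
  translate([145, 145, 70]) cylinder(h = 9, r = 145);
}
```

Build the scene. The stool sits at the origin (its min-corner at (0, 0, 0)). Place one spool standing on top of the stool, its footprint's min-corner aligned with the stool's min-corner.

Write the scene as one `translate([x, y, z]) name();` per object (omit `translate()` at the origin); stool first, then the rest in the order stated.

stool();
translate([0, 0, 399]) spool();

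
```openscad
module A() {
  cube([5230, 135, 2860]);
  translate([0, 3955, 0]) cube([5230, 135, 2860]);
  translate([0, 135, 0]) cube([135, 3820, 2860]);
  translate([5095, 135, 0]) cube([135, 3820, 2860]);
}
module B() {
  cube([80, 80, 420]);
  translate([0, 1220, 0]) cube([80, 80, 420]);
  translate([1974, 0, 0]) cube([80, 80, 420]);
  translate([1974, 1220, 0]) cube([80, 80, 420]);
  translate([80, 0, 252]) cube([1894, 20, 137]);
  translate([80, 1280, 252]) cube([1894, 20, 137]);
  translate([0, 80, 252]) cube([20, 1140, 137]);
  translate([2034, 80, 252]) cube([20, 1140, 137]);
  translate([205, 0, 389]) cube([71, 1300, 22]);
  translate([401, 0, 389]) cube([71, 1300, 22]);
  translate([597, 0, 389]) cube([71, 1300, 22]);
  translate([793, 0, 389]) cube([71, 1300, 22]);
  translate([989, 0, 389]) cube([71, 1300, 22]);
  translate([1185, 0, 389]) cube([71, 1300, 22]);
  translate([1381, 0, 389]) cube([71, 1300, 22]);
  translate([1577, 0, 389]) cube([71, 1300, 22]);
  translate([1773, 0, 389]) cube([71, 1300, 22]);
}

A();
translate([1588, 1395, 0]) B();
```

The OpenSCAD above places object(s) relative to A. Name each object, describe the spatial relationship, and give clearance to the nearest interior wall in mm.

Clearances: x = 1453, y = 1260; minimum 1260 mm.

A is a house frame. B is a bed frame. The bed frame sits inside the house frame, centred. The clearance to the nearest interior wall is 1260 mm.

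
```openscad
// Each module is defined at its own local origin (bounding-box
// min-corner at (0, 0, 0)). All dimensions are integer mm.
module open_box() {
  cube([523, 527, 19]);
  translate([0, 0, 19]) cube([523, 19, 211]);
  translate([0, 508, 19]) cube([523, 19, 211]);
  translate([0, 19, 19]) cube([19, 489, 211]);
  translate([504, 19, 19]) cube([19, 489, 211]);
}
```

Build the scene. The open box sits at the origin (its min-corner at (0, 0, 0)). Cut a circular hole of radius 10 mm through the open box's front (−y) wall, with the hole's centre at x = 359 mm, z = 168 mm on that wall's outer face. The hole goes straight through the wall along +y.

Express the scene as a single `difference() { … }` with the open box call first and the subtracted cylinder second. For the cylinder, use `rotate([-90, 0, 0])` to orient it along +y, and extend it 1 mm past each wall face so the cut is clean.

difference() {
  open_box();
  translate([359, -1, 168]) rotate([-90, 0, 0]) cylinder(h = 21, r = 10);
}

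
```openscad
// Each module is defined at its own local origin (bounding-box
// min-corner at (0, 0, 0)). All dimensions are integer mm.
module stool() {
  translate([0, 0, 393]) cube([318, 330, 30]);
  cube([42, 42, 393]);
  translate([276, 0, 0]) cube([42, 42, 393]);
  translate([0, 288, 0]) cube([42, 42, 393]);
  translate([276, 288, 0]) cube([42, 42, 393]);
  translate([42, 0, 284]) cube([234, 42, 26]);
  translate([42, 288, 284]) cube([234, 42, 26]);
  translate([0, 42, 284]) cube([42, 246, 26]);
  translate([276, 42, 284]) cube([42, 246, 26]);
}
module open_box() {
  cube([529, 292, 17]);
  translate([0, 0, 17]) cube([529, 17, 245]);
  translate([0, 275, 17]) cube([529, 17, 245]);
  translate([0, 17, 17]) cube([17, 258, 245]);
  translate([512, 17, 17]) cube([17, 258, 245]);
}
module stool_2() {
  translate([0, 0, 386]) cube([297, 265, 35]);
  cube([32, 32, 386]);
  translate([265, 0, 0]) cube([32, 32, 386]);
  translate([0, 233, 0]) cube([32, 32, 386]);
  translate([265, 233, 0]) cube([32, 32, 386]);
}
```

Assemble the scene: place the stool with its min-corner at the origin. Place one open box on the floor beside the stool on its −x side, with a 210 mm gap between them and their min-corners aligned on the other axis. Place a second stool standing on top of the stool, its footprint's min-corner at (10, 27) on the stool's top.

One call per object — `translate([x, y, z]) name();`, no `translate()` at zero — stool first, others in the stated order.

stool();
translate([-739, 0, 0]) open_box();
translate([10, 27, 423]) stool_2();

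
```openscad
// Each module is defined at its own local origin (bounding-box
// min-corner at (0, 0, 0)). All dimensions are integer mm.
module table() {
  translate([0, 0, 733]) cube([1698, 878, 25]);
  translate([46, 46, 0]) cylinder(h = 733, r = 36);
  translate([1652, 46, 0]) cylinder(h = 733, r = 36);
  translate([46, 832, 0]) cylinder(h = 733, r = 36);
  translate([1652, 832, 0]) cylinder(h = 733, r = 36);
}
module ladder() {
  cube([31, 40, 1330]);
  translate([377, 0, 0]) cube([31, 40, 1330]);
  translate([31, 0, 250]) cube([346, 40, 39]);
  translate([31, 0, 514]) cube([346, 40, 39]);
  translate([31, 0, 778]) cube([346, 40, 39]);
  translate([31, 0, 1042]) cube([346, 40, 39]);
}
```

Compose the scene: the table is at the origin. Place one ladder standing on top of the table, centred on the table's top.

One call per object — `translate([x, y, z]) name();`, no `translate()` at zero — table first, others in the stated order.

table();
translate([645, 419, 758]) ladder();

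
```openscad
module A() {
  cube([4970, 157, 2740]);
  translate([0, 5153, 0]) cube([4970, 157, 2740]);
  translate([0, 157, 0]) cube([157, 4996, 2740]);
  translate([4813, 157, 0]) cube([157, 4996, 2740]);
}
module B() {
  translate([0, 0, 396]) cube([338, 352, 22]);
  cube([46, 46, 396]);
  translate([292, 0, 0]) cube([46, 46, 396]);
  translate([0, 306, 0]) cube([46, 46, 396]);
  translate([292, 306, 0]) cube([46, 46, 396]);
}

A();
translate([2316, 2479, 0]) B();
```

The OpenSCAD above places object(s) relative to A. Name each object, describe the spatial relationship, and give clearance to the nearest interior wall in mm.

Clearances: x = 2159, y = 2322; minimum 2159 mm.

A is a house frame. B is a stool. The stool sits inside the house frame, centred. The clearance to the nearest interior wall is 2159 mm.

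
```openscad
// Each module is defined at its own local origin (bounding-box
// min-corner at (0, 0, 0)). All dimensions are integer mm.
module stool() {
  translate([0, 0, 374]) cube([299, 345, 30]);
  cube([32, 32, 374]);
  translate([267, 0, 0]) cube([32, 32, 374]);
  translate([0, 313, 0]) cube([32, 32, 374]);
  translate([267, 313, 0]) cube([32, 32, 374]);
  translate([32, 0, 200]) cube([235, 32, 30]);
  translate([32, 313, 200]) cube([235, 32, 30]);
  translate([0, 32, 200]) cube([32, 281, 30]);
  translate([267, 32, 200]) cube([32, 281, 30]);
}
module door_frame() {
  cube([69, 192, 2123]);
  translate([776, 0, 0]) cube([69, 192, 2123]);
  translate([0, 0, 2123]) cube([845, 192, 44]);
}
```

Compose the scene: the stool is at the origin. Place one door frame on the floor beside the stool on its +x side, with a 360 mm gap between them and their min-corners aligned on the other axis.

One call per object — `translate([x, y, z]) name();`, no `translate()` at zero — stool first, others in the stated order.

stool();
translate([659, 0, 0]) door_frame();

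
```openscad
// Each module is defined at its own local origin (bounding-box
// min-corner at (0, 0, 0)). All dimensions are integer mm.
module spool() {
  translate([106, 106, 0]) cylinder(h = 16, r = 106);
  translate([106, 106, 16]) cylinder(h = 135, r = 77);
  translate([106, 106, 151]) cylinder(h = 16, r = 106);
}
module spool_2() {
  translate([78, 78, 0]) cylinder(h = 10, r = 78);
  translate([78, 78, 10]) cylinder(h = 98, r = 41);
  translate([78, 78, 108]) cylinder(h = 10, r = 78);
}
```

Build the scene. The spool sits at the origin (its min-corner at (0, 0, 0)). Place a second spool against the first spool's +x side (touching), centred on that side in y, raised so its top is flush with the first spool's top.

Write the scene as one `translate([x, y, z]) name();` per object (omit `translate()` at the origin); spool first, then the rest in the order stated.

spool();
translate([212, 28, 49]) spool_2();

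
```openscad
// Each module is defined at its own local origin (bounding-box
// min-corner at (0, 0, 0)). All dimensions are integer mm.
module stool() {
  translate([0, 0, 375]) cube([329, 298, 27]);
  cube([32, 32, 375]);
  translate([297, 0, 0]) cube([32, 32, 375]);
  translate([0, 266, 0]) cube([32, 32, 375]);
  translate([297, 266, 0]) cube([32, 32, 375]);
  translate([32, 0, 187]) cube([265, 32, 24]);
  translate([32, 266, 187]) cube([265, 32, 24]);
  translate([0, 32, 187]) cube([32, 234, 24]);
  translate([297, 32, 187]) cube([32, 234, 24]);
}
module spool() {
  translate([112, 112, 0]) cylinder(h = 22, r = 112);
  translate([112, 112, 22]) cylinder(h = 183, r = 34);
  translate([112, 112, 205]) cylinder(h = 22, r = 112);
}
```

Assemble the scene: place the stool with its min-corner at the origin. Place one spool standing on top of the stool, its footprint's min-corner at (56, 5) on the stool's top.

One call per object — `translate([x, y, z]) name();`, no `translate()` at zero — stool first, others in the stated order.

stool();
translate([56, 5, 402]) spool();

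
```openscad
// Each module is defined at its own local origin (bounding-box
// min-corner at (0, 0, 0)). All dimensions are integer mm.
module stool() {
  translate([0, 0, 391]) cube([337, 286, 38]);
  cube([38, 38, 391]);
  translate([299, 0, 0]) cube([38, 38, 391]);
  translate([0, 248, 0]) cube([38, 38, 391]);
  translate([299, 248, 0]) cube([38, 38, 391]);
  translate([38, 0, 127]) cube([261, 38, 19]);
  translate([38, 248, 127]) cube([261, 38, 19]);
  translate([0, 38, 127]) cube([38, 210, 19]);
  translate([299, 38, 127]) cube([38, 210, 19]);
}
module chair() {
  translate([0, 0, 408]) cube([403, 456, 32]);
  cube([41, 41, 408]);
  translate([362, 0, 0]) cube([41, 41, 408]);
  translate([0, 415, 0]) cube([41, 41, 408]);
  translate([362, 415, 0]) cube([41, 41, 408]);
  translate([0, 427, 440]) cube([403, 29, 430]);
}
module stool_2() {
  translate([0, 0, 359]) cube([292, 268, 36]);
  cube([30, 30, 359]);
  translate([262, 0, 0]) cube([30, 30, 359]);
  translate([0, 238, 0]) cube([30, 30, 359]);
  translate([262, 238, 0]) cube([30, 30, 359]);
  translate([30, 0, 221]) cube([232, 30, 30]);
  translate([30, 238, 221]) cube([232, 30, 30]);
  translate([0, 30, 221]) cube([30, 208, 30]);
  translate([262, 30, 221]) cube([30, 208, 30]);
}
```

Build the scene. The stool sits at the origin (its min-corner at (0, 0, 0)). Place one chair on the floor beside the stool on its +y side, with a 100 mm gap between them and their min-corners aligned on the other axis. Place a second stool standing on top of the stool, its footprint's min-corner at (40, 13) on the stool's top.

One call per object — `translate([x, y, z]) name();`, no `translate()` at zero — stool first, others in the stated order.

stool();
translate([0, 386, 0]) chair();
translate([40, 13, 429]) stool_2();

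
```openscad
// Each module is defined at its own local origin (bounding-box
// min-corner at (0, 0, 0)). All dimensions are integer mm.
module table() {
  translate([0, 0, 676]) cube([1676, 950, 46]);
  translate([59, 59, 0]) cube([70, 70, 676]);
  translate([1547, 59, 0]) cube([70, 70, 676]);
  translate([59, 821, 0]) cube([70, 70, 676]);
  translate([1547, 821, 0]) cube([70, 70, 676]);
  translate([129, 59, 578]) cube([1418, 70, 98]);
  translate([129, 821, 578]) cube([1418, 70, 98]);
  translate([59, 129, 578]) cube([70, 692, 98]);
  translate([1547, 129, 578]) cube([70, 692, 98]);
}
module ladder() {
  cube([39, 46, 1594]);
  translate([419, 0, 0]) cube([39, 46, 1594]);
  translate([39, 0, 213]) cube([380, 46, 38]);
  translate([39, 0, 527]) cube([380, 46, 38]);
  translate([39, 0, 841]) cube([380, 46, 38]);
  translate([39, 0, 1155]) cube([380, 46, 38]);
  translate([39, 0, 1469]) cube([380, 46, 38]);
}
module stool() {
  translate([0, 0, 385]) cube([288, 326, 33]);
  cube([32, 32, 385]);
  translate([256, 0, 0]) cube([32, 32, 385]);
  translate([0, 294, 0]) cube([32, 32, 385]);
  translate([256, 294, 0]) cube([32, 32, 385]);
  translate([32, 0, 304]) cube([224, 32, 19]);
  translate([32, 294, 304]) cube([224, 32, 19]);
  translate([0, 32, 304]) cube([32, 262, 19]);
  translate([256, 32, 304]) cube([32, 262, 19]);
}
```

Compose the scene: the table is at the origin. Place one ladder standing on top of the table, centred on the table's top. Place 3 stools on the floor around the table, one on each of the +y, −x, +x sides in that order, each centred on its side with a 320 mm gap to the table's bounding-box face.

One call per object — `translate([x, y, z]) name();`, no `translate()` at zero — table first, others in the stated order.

table();
translate([609, 452, 722]) ladder();
translate([694, 1270, 0]) stool();
translate([-608, 312, 0]) stool();
translate([1996, 312, 0]) stool();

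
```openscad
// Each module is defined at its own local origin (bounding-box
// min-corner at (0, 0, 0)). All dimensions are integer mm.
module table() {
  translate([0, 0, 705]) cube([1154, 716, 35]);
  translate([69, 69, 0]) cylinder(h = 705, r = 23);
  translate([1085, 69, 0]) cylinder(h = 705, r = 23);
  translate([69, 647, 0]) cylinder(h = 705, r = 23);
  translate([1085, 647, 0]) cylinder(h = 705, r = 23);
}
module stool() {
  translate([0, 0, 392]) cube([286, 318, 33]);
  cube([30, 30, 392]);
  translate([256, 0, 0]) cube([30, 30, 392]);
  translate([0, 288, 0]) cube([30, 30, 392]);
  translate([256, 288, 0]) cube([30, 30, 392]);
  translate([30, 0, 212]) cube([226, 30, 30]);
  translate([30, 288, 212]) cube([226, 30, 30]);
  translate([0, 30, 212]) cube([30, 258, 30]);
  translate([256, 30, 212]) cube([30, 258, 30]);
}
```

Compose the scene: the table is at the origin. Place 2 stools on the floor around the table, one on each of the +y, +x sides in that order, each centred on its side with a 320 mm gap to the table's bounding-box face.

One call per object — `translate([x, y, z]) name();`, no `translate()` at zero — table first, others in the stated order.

table();
translate([434, 1036, 0]) stool();
translate([1474, 199, 0]) stool();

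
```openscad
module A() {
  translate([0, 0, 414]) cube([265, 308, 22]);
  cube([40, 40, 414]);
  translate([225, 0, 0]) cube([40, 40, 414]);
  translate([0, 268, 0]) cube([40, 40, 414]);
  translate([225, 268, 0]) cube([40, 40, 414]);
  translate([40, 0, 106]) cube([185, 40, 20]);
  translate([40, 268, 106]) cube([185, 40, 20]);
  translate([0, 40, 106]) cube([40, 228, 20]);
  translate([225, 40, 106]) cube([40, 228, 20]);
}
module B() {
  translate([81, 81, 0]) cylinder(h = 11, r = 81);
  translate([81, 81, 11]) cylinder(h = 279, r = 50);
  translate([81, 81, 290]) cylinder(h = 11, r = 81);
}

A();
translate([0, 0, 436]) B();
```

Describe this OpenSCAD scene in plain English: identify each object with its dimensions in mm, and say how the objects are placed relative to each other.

A is a four-legged stool. The seat is a 265×308×22 mm slab whose top surface is at z = 436 mm; four square legs, each 40×40 mm in cross-section, run from the floor (z = 0) to the underside of the seat, each flush with a corner of the seat. Four stretchers, 40 mm wide and 20 mm tall, connect adjacent legs with their undersides at z = 106 mm, each running between the inner faces of the legs it joins and aligned with the legs' outer faces on the other axis.

B is a spool: two coaxial disc flanges of radius 81 mm and thickness 11 mm, joined by a core cylinder of radius 50 mm and height 279 mm. The lower flange rests on z = 0 and the three cylinders share a vertical axis.

The spool is on top of the stool.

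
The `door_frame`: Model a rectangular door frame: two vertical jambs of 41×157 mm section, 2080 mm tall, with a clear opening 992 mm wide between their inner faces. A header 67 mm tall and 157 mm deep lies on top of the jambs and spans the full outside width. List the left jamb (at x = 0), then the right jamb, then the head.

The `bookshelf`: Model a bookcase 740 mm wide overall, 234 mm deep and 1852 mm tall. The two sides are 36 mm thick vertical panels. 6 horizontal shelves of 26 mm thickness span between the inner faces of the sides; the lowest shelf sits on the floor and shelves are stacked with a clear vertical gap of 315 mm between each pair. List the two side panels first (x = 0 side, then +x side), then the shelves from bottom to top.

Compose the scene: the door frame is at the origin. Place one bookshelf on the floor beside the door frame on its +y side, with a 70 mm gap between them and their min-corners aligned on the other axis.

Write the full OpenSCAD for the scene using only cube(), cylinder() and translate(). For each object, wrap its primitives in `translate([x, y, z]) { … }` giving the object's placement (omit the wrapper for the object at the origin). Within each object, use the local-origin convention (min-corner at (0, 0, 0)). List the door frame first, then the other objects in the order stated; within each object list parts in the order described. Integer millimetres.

cube([41, 157, 2080]);
translate([1033, 0, 0]) cube([41, 157, 2080]);
translate([0, 0, 2080]) cube([1074, 157, 67]);
translate([0, 227, 0]) {
  cube([36, 234, 1852]);
  translate([704, 0, 0]) cube([36, 234, 1852]);
  translate([36, 0, 0]) cube([668, 234, 26]);
  translate([36, 0, 341]) cube([668, 234, 26]);
  translate([36, 0, 682]) cube([668, 234, 26]);
  translate([36, 0, 1023]) cube([668, 234, 26]);
  translate([36, 0, 1364]) cube([668, 234, 26]);
  translate([36, 0, 1705]) cube([668, 234, 26]);
}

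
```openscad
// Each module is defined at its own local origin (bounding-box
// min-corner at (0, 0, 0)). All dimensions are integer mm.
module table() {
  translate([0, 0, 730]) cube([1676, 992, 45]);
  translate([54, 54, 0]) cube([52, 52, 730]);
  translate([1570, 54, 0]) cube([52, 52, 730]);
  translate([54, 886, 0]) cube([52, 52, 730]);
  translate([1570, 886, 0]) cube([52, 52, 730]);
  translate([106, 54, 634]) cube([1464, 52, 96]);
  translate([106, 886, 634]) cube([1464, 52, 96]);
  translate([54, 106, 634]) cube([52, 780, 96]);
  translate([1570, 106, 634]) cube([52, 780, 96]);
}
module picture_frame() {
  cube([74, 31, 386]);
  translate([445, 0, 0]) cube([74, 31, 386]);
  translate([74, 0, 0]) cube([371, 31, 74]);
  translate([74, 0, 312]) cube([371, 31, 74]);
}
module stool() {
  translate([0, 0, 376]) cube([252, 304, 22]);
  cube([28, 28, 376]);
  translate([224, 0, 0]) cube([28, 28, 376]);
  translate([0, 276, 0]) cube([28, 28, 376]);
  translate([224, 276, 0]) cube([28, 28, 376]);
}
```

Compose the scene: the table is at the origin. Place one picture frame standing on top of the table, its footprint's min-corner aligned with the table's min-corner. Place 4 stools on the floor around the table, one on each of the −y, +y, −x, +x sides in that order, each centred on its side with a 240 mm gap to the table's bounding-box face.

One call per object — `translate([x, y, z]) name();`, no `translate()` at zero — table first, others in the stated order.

table();
translate([0, 0, 775]) picture_frame();
translate([712, -544, 0]) stool();
translate([712, 1232, 0]) stool();
translate([-492, 344, 0]) stool();
translate([1916, 344, 0]) stool();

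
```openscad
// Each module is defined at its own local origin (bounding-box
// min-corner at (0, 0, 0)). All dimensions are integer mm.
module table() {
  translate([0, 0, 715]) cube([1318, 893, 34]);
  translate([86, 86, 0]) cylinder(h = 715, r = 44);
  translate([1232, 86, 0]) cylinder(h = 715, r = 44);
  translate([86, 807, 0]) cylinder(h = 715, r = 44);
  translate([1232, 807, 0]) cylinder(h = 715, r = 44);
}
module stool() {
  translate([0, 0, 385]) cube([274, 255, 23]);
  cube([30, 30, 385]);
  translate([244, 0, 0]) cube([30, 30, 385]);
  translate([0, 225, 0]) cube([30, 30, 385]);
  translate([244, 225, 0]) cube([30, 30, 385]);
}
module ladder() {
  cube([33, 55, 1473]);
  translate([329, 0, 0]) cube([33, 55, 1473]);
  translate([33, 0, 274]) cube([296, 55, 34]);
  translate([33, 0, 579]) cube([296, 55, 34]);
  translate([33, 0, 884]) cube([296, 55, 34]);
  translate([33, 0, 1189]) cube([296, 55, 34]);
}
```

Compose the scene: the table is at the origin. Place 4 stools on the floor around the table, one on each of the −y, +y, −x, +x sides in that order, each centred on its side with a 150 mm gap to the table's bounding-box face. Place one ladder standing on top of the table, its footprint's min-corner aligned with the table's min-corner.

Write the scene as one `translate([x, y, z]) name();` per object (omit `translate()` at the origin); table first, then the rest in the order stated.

table();
translate([522, -405, 0]) stool();
translate([522, 1043, 0]) stool();
translate([-424, 319, 0]) stool();
translate([1468, 319, 0]) stool();
translate([0, 0, 749]) ladder();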